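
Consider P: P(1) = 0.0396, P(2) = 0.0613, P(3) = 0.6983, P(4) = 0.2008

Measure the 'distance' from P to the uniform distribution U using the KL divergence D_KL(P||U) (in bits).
0.7418 bits

U(i) = 1/4 for all i

D_KL(P||U) = Σ P(x) log₂(P(x) / (1/4))
           = Σ P(x) log₂(P(x)) + log₂(4)
           = log₂(4) - H(P)

H(P) = -Σ P(x) log₂(P(x)):
  -P(1)·log₂(P(1)) = -(0.0396)·log₂(0.0396) = 0.18447
  -P(2)·log₂(P(2)) = -(0.0613)·log₂(0.0613) = 0.24691
  -P(3)·log₂(P(3)) = -(0.6983)·log₂(0.6983) = 0.36178
  -P(4)·log₂(P(4)) = -(0.2008)·log₂(0.2008) = 0.46509
H(P) = 0.18447 + 0.24691 + 0.36178 + 0.46509 = 1.25825 bits

log₂(4) = 2.00000 bits

D_KL(P||U) = 2.00000 - 1.25825 = 0.74175 ≈ 0.7418 bits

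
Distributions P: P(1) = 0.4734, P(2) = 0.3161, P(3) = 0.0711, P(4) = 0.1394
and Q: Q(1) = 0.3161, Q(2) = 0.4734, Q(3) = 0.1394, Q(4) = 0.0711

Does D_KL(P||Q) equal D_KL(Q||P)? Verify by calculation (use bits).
D_KL(P||Q) = 0.1580 bits, D_KL(Q||P) = 0.1580 bits. Yes — for this pair D_KL(P||Q) = D_KL(Q||P).

D_KL(P||Q) = Σ P(x) log₂(P(x)/Q(x))

Computing term by term:
  P(1)·log₂(P(1)/Q(1)) = 0.4734·log₂(0.4734/0.3161) = 0.27584
  P(2)·log₂(P(2)/Q(2)) = 0.3161·log₂(0.3161/0.4734) = -0.18418
  P(3)·log₂(P(3)/Q(3)) = 0.0711·log₂(0.0711/0.1394) = -0.06906
  P(4)·log₂(P(4)/Q(4)) = 0.1394·log₂(0.1394/0.0711) = 0.13540

D_KL(P||Q) = 0.27584 - 0.18418 - 0.06906 + 0.13540 = 0.15800 ≈ 0.1580 bits

D_KL(Q||P) = Σ Q(x) log₂(Q(x)/P(x))

Computing term by term:
  Q(1)·log₂(Q(1)/P(1)) = 0.3161·log₂(0.3161/0.4734) = -0.18418
  Q(2)·log₂(Q(2)/P(2)) = 0.4734·log₂(0.4734/0.3161) = 0.27584
  Q(3)·log₂(Q(3)/P(3)) = 0.1394·log₂(0.1394/0.0711) = 0.13540
  Q(4)·log₂(Q(4)/P(4)) = 0.0711·log₂(0.0711/0.1394) = -0.06906

D_KL(Q||P) = -0.18418 + 0.27584 + 0.13540 - 0.06906 = 0.15800 ≈ 0.1580 bits

These ARE equal here. Q is P with outcomes relabeled (Q(1) = P(2), Q(2) = P(1), Q(3) = P(4), Q(4) = P(3)) by a relabeling that is its own inverse, so the two sums contain exactly the same terms in a different order. This is a special case — KL divergence is not symmetric in general: D_KL(P||Q) ≠ D_KL(Q||P) for most P, Q.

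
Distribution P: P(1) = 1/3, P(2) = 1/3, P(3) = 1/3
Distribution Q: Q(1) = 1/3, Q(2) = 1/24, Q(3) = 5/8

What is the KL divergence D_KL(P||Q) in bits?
0.6977 bits

D_KL(P||Q) = Σ P(x) log₂(P(x)/Q(x))

Computing term by term:
  P(1)·log₂(P(1)/Q(1)) = (1/3)·log₂((1/3)/(1/3)) = 0.00000
  P(2)·log₂(P(2)/Q(2)) = (1/3)·log₂((1/3)/(1/24)) = 1.00000
  P(3)·log₂(P(3)/Q(3)) = (1/3)·log₂((1/3)/(5/8)) = -0.30230

D_KL(P||Q) = 0.00000 + 1.00000 - 0.30230 = 0.69770 ≈ 0.6977 bits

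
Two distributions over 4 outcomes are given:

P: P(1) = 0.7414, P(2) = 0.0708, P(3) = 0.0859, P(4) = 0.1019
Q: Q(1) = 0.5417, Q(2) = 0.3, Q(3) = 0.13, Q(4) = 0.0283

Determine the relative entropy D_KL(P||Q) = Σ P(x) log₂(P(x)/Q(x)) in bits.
0.3252 bits

D_KL(P||Q) = Σ P(x) log₂(P(x)/Q(x))

Computing term by term:
  P(1)·log₂(P(1)/Q(1)) = 0.7414·log₂(0.7414/0.5417) = 0.33567
  P(2)·log₂(P(2)/Q(2)) = 0.0708·log₂(0.0708/0.3) = -0.14749
  P(3)·log₂(P(3)/Q(3)) = 0.0859·log₂(0.0859/0.13) = -0.05135
  P(4)·log₂(P(4)/Q(4)) = 0.1019·log₂(0.1019/0.0283) = 0.18834

D_KL(P||Q) = 0.33567 - 0.14749 - 0.05135 + 0.18834 = 0.32517 ≈ 0.3252 bits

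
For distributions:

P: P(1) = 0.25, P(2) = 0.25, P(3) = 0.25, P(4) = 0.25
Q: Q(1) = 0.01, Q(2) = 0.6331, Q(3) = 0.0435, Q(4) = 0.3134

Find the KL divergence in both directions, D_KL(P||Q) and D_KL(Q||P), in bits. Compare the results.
D_KL(P||Q) = 1.3750 bits, D_KL(Q||P) = 0.7947 bits. D_KL(P||Q) is larger than D_KL(Q||P) by 0.5803 bits; the two directions differ.

D_KL(P||Q) = Σ P(x) log₂(P(x)/Q(x))

Computing term by term:
  P(1)·log₂(P(1)/Q(1)) = 0.25·log₂(0.25/0.01) = 1.16096
  P(2)·log₂(P(2)/Q(2)) = 0.25·log₂(0.25/0.6331) = -0.33513
  P(3)·log₂(P(3)/Q(3)) = 0.25·log₂(0.25/0.0435) = 0.63071
  P(4)·log₂(P(4)/Q(4)) = 0.25·log₂(0.25/0.3134) = -0.08152

D_KL(P||Q) = 1.16096 - 0.33513 + 0.63071 - 0.08152 = 1.37502 ≈ 1.3750 bits

D_KL(Q||P) = Σ Q(x) log₂(Q(x)/P(x))

Computing term by term:
  Q(1)·log₂(Q(1)/P(1)) = 0.01·log₂(0.01/0.25) = -0.04644
  Q(2)·log₂(Q(2)/P(2)) = 0.6331·log₂(0.6331/0.25) = 0.84867
  Q(3)·log₂(Q(3)/P(3)) = 0.0435·log₂(0.0435/0.25) = -0.10974
  Q(4)·log₂(Q(4)/P(4)) = 0.3134·log₂(0.3134/0.25) = 0.10219

D_KL(Q||P) = -0.04644 + 0.84867 - 0.10974 + 0.10219 = 0.79468 ≈ 0.7947 bits

These are NOT equal (difference: 0.5803 bits). KL divergence is asymmetric: D_KL(P||Q) ≠ D_KL(Q||P) in general.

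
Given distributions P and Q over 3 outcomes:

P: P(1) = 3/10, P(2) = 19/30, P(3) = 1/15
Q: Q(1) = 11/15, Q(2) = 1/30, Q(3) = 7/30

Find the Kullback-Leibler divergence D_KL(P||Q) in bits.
2.1830 bits

D_KL(P||Q) = Σ P(x) log₂(P(x)/Q(x))

Computing term by term:
  P(1)·log₂(P(1)/Q(1)) = (3/10)·log₂((3/10)/(11/15)) = -0.38685
  P(2)·log₂(P(2)/Q(2)) = (19/30)·log₂((19/30)/(1/30)) = 2.69035
  P(3)·log₂(P(3)/Q(3)) = (1/15)·log₂((1/15)/(7/30)) = -0.12049

D_KL(P||Q) = -0.38685 + 2.69035 - 0.12049 = 2.18301 ≈ 2.1830 bits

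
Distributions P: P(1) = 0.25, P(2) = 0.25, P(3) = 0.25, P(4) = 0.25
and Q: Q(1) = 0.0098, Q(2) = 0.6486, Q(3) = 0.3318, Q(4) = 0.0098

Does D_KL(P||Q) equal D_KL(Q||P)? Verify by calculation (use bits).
D_KL(P||Q) = 1.8906 bits, D_KL(Q||P) = 0.9360 bits. No — D_KL(P||Q) ≠ D_KL(Q||P) for this pair.

D_KL(P||Q) = Σ P(x) log₂(P(x)/Q(x))

Computing term by term:
  P(1)·log₂(P(1)/Q(1)) = 0.25·log₂(0.25/0.0098) = 1.16825
  P(2)·log₂(P(2)/Q(2)) = 0.25·log₂(0.25/0.6486) = -0.34385
  P(3)·log₂(P(3)/Q(3)) = 0.25·log₂(0.25/0.3318) = -0.10210
  P(4)·log₂(P(4)/Q(4)) = 0.25·log₂(0.25/0.0098) = 1.16825

D_KL(P||Q) = 1.16825 - 0.34385 - 0.10210 + 1.16825 = 1.89055 ≈ 1.8906 bits

D_KL(Q||P) = Σ Q(x) log₂(Q(x)/P(x))

Computing term by term:
  Q(1)·log₂(Q(1)/P(1)) = 0.0098·log₂(0.0098/0.25) = -0.04580
  Q(2)·log₂(Q(2)/P(2)) = 0.6486·log₂(0.6486/0.25) = 0.89209
  Q(3)·log₂(Q(3)/P(3)) = 0.3318·log₂(0.3318/0.25) = 0.13550
  Q(4)·log₂(Q(4)/P(4)) = 0.0098·log₂(0.0098/0.25) = -0.04580

D_KL(Q||P) = -0.04580 + 0.89209 + 0.13550 - 0.04580 = 0.93599 ≈ 0.9360 bits

These are NOT equal (difference: 0.9546 bits). KL divergence is asymmetric: D_KL(P||Q) ≠ D_KL(Q||P) in general.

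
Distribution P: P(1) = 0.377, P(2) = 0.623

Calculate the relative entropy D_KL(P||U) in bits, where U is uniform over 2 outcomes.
0.0441 bits

U(i) = 1/2 for all i

D_KL(P||U) = Σ P(x) log₂(P(x) / (1/2))
           = Σ P(x) log₂(P(x)) + log₂(2)
           = log₂(2) - H(P)

H(P) = -Σ P(x) log₂(P(x)):
  -P(1)·log₂(P(1)) = -(0.377)·log₂(0.377) = 0.53058
  -P(2)·log₂(P(2)) = -(0.623)·log₂(0.623) = 0.42532
H(P) = 0.53058 + 0.42532 = 0.95590 bits

log₂(2) = 1.00000 bits

D_KL(P||U) = 1.00000 - 0.95590 = 0.04410 ≈ 0.0441 bits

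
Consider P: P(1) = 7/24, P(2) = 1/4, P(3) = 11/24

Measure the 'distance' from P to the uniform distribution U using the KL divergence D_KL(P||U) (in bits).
0.0506 bits

U(i) = 1/3 for all i

D_KL(P||U) = Σ P(x) log₂(P(x) / (1/3))
           = Σ P(x) log₂(P(x)) + log₂(3)
           = log₂(3) - H(P)

H(P) = -Σ P(x) log₂(P(x)):
  -P(1)·log₂(P(1)) = -(7/24)·log₂(7/24) = 0.51847
  -P(2)·log₂(P(2)) = -(1/4)·log₂(1/4) = 0.50000
  -P(3)·log₂(P(3)) = -(11/24)·log₂(11/24) = 0.51587
H(P) = 0.51847 + 0.50000 + 0.51587 = 1.53434 bits

log₂(3) = 1.58496 bits

D_KL(P||U) = 1.58496 - 1.53434 = 0.05062 ≈ 0.0506 bits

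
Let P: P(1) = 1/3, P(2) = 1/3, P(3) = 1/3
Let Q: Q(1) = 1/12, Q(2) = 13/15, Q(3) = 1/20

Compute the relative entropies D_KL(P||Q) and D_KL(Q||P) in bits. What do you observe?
D_KL(P||Q) = 1.1195 bits, D_KL(Q||P) = 0.8912 bits. The two directions give different values (D_KL(P||Q) exceeds D_KL(Q||P) by 0.2283 bits): KL divergence is asymmetric.

D_KL(P||Q) = Σ P(x) log₂(P(x)/Q(x))

Computing term by term:
  P(1)·log₂(P(1)/Q(1)) = (1/3)·log₂((1/3)/(1/12)) = 0.66667
  P(2)·log₂(P(2)/Q(2)) = (1/3)·log₂((1/3)/(13/15)) = -0.45950
  P(3)·log₂(P(3)/Q(3)) = (1/3)·log₂((1/3)/(1/20)) = 0.91232

D_KL(P||Q) = 0.66667 - 0.45950 + 0.91232 = 1.11949 ≈ 1.1195 bits

D_KL(Q||P) = Σ Q(x) log₂(Q(x)/P(x))

Computing term by term:
  Q(1)·log₂(Q(1)/P(1)) = (1/12)·log₂((1/12)/(1/3)) = -0.16667
  Q(2)·log₂(Q(2)/P(2)) = (13/15)·log₂((13/15)/(1/3)) = 1.19471
  Q(3)·log₂(Q(3)/P(3)) = (1/20)·log₂((1/20)/(1/3)) = -0.13685

D_KL(Q||P) = -0.16667 + 1.19471 - 0.13685 = 0.89119 ≈ 0.8912 bits

These are NOT equal (difference: 0.2283 bits). KL divergence is asymmetric: D_KL(P||Q) ≠ D_KL(Q||P) in general.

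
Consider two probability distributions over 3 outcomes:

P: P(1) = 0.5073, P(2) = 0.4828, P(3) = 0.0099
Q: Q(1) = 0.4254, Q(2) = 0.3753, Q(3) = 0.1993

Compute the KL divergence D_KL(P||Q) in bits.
0.2614 bits

D_KL(P||Q) = Σ P(x) log₂(P(x)/Q(x))

Computing term by term:
  P(1)·log₂(P(1)/Q(1)) = 0.5073·log₂(0.5073/0.4254) = 0.12886
  P(2)·log₂(P(2)/Q(2)) = 0.4828·log₂(0.4828/0.3753) = 0.17544
  P(3)·log₂(P(3)/Q(3)) = 0.0099·log₂(0.0099/0.1993) = -0.04288

D_KL(P||Q) = 0.12886 + 0.17544 - 0.04288 = 0.26142 ≈ 0.2614 bits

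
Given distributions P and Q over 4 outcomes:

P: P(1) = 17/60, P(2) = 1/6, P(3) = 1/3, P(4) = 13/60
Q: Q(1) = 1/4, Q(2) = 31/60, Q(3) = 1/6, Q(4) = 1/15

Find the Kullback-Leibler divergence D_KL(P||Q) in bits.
0.4809 bits

D_KL(P||Q) = Σ P(x) log₂(P(x)/Q(x))

Computing term by term:
  P(1)·log₂(P(1)/Q(1)) = (17/60)·log₂((17/60)/(1/4)) = 0.05116
  P(2)·log₂(P(2)/Q(2)) = (1/6)·log₂((1/6)/(31/60)) = -0.27204
  P(3)·log₂(P(3)/Q(3)) = (1/3)·log₂((1/3)/(1/6)) = 0.33333
  P(4)·log₂(P(4)/Q(4)) = (13/60)·log₂((13/60)/(1/15)) = 0.36843

D_KL(P||Q) = 0.05116 - 0.27204 + 0.33333 + 0.36843 = 0.48088 ≈ 0.4809 bits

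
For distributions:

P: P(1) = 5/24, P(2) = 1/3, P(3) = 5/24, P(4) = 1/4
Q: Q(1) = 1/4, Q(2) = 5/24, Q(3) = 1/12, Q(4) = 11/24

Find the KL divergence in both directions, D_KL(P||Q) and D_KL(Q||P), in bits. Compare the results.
D_KL(P||Q) = 0.2280 bits, D_KL(Q||P) = 0.2151 bits. D_KL(P||Q) is larger than D_KL(Q||P) by 0.0129 bits; the two directions differ.

D_KL(P||Q) = Σ P(x) log₂(P(x)/Q(x))

Computing term by term:
  P(1)·log₂(P(1)/Q(1)) = (5/24)·log₂((5/24)/(1/4)) = -0.05480
  P(2)·log₂(P(2)/Q(2)) = (1/3)·log₂((1/3)/(5/24)) = 0.22602
  P(3)·log₂(P(3)/Q(3)) = (5/24)·log₂((5/24)/(1/12)) = 0.27540
  P(4)·log₂(P(4)/Q(4)) = (1/4)·log₂((1/4)/(11/24)) = -0.21862

D_KL(P||Q) = -0.05480 + 0.22602 + 0.27540 - 0.21862 = 0.22800 ≈ 0.2280 bits

D_KL(Q||P) = Σ Q(x) log₂(Q(x)/P(x))

Computing term by term:
  Q(1)·log₂(Q(1)/P(1)) = (1/4)·log₂((1/4)/(5/24)) = 0.06576
  Q(2)·log₂(Q(2)/P(2)) = (5/24)·log₂((5/24)/(1/3)) = -0.14126
  Q(3)·log₂(Q(3)/P(3)) = (1/12)·log₂((1/12)/(5/24)) = -0.11016
  Q(4)·log₂(Q(4)/P(4)) = (11/24)·log₂((11/24)/(1/4)) = 0.40080

D_KL(Q||P) = 0.06576 - 0.14126 - 0.11016 + 0.40080 = 0.21514 ≈ 0.2151 bits

These are NOT equal (difference: 0.0129 bits). KL divergence is asymmetric: D_KL(P||Q) ≠ D_KL(Q||P) in general.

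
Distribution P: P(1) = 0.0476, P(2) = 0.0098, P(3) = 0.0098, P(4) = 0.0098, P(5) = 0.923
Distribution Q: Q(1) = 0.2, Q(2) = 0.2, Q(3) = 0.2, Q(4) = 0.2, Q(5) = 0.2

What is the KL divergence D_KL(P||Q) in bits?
1.8099 bits

D_KL(P||Q) = Σ P(x) log₂(P(x)/Q(x))

Computing term by term:
  P(1)·log₂(P(1)/Q(1)) = 0.0476·log₂(0.0476/0.2) = -0.09858
  P(2)·log₂(P(2)/Q(2)) = 0.0098·log₂(0.0098/0.2) = -0.04264
  P(3)·log₂(P(3)/Q(3)) = 0.0098·log₂(0.0098/0.2) = -0.04264
  P(4)·log₂(P(4)/Q(4)) = 0.0098·log₂(0.0098/0.2) = -0.04264
  P(5)·log₂(P(5)/Q(5)) = 0.923·log₂(0.923/0.2) = 2.03644

D_KL(P||Q) = -0.09858 - 0.04264 - 0.04264 - 0.04264 + 2.03644 = 1.80994 ≈ 1.8099 bits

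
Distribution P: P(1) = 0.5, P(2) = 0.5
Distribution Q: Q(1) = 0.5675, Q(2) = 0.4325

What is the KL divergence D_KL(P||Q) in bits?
0.0133 bits

D_KL(P||Q) = Σ P(x) log₂(P(x)/Q(x))

Computing term by term:
  P(1)·log₂(P(1)/Q(1)) = 0.5·log₂(0.5/0.5675) = -0.09135
  P(2)·log₂(P(2)/Q(2)) = 0.5·log₂(0.5/0.4325) = 0.10461

D_KL(P||Q) = -0.09135 + 0.10461 = 0.01326 ≈ 0.0133 bits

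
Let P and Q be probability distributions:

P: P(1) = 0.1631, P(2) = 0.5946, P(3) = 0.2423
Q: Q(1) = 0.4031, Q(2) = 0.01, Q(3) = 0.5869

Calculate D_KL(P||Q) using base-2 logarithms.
2.9823 bits

D_KL(P||Q) = Σ P(x) log₂(P(x)/Q(x))

Computing term by term:
  P(1)·log₂(P(1)/Q(1)) = 0.1631·log₂(0.1631/0.4031) = -0.21291
  P(2)·log₂(P(2)/Q(2)) = 0.5946·log₂(0.5946/0.01) = 3.50448
  P(3)·log₂(P(3)/Q(3)) = 0.2423·log₂(0.2423/0.5869) = -0.30925

D_KL(P||Q) = -0.21291 + 3.50448 - 0.30925 = 2.98232 ≈ 2.9823 bits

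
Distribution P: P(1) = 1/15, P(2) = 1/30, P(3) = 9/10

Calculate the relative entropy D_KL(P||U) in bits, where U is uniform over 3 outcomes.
1.0241 bits

U(i) = 1/3 for all i

D_KL(P||U) = Σ P(x) log₂(P(x) / (1/3))
           = Σ P(x) log₂(P(x)) + log₂(3)
           = log₂(3) - H(P)

H(P) = -Σ P(x) log₂(P(x)):
  -P(1)·log₂(P(1)) = -(1/15)·log₂(1/15) = 0.26046
  -P(2)·log₂(P(2)) = -(1/30)·log₂(1/30) = 0.16356
  -P(3)·log₂(P(3)) = -(9/10)·log₂(9/10) = 0.13680
H(P) = 0.26046 + 0.16356 + 0.13680 = 0.56082 bits

log₂(3) = 1.58496 bits

D_KL(P||U) = 1.58496 - 0.56082 = 1.02414 ≈ 1.0241 bits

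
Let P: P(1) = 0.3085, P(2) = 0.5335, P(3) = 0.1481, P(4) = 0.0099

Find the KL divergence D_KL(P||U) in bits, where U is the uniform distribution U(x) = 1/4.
0.5190 bits

U(i) = 1/4 for all i

D_KL(P||U) = Σ P(x) log₂(P(x) / (1/4))
           = Σ P(x) log₂(P(x)) + log₂(4)
           = log₂(4) - H(P)

H(P) = -Σ P(x) log₂(P(x)):
  -P(1)·log₂(P(1)) = -(0.3085)·log₂(0.3085) = 0.52342
  -P(2)·log₂(P(2)) = -(0.5335)·log₂(0.5335) = 0.48359
  -P(3)·log₂(P(3)) = -(0.1481)·log₂(0.1481) = 0.40807
  -P(4)·log₂(P(4)) = -(0.0099)·log₂(0.0099) = 0.06592
H(P) = 0.52342 + 0.48359 + 0.40807 + 0.06592 = 1.48100 bits

log₂(4) = 2.00000 bits

D_KL(P||U) = 2.00000 - 1.48100 = 0.51900 ≈ 0.5190 bits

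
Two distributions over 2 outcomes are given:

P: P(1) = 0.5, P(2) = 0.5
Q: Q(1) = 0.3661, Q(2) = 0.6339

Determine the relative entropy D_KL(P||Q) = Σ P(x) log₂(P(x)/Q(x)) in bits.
0.0537 bits

D_KL(P||Q) = Σ P(x) log₂(P(x)/Q(x))

Computing term by term:
  P(1)·log₂(P(1)/Q(1)) = 0.5·log₂(0.5/0.3661) = 0.22485
  P(2)·log₂(P(2)/Q(2)) = 0.5·log₂(0.5/0.6339) = -0.17116

D_KL(P||Q) = 0.22485 - 0.17116 = 0.05369 ≈ 0.0537 bits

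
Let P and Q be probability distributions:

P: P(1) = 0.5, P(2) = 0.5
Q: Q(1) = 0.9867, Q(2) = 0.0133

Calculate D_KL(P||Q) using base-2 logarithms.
2.1259 bits

D_KL(P||Q) = Σ P(x) log₂(P(x)/Q(x))

Computing term by term:
  P(1)·log₂(P(1)/Q(1)) = 0.5·log₂(0.5/0.9867) = -0.49034
  P(2)·log₂(P(2)/Q(2)) = 0.5·log₂(0.5/0.0133) = 2.61621

D_KL(P||Q) = -0.49034 + 2.61621 = 2.12587 ≈ 2.1259 bits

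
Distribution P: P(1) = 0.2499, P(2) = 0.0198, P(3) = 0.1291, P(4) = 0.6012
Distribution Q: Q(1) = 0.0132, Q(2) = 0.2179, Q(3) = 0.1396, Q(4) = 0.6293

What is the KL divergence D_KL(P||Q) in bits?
0.9376 bits

D_KL(P||Q) = Σ P(x) log₂(P(x)/Q(x))

Computing term by term:
  P(1)·log₂(P(1)/Q(1)) = 0.2499·log₂(0.2499/0.0132) = 1.06026
  P(2)·log₂(P(2)/Q(2)) = 0.0198·log₂(0.0198/0.2179) = -0.06851
  P(3)·log₂(P(3)/Q(3)) = 0.1291·log₂(0.1291/0.1396) = -0.01456
  P(4)·log₂(P(4)/Q(4)) = 0.6012·log₂(0.6012/0.6293) = -0.03962

D_KL(P||Q) = 1.06026 - 0.06851 - 0.01456 - 0.03962 = 0.93757 ≈ 0.9376 bits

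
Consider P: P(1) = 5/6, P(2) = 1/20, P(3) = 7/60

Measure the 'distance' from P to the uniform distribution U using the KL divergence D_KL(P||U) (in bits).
0.7881 bits

U(i) = 1/3 for all i

D_KL(P||U) = Σ P(x) log₂(P(x) / (1/3))
           = Σ P(x) log₂(P(x)) + log₂(3)
           = log₂(3) - H(P)

H(P) = -Σ P(x) log₂(P(x)):
  -P(1)·log₂(P(1)) = -(5/6)·log₂(5/6) = 0.21920
  -P(2)·log₂(P(2)) = -(1/20)·log₂(1/20) = 0.21610
  -P(3)·log₂(P(3)) = -(7/60)·log₂(7/60) = 0.36161
H(P) = 0.21920 + 0.21610 + 0.36161 = 0.79691 bits

log₂(3) = 1.58496 bits

D_KL(P||U) = 1.58496 - 0.79691 = 0.78805 ≈ 0.7881 bits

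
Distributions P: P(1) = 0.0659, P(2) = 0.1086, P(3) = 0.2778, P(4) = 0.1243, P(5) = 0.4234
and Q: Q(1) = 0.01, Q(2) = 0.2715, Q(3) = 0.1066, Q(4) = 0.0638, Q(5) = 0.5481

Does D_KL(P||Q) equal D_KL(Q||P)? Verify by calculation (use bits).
D_KL(P||Q) = 0.3815 bits, D_KL(Q||P) = 0.3271 bits. No — D_KL(P||Q) ≠ D_KL(Q||P) for this pair.

D_KL(P||Q) = Σ P(x) log₂(P(x)/Q(x))

Computing term by term:
  P(1)·log₂(P(1)/Q(1)) = 0.0659·log₂(0.0659/0.01) = 0.17927
  P(2)·log₂(P(2)/Q(2)) = 0.1086·log₂(0.1086/0.2715) = -0.14356
  P(3)·log₂(P(3)/Q(3)) = 0.2778·log₂(0.2778/0.1066) = 0.38387
  P(4)·log₂(P(4)/Q(4)) = 0.1243·log₂(0.1243/0.0638) = 0.11960
  P(5)·log₂(P(5)/Q(5)) = 0.4234·log₂(0.4234/0.5481) = -0.15768

D_KL(P||Q) = 0.17927 - 0.14356 + 0.38387 + 0.11960 - 0.15768 = 0.38150 ≈ 0.3815 bits

D_KL(Q||P) = Σ Q(x) log₂(Q(x)/P(x))

Computing term by term:
  Q(1)·log₂(Q(1)/P(1)) = 0.01·log₂(0.01/0.0659) = -0.02720
  Q(2)·log₂(Q(2)/P(2)) = 0.2715·log₂(0.2715/0.1086) = 0.35890
  Q(3)·log₂(Q(3)/P(3)) = 0.1066·log₂(0.1066/0.2778) = -0.14730
  Q(4)·log₂(Q(4)/P(4)) = 0.0638·log₂(0.0638/0.1243) = -0.06139
  Q(5)·log₂(Q(5)/P(5)) = 0.5481·log₂(0.5481/0.4234) = 0.20412

D_KL(Q||P) = -0.02720 + 0.35890 - 0.14730 - 0.06139 + 0.20412 = 0.32713 ≈ 0.3271 bits

These are NOT equal (difference: 0.0544 bits). KL divergence is asymmetric: D_KL(P||Q) ≠ D_KL(Q||P) in general.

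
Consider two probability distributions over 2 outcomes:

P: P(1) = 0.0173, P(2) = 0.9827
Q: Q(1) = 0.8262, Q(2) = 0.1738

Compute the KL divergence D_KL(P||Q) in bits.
2.3596 bits

D_KL(P||Q) = Σ P(x) log₂(P(x)/Q(x))

Computing term by term:
  P(1)·log₂(P(1)/Q(1)) = 0.0173·log₂(0.0173/0.8262) = -0.09649
  P(2)·log₂(P(2)/Q(2)) = 0.9827·log₂(0.9827/0.1738) = 2.45608

D_KL(P||Q) = -0.09649 + 2.45608 = 2.35959 ≈ 2.3596 bits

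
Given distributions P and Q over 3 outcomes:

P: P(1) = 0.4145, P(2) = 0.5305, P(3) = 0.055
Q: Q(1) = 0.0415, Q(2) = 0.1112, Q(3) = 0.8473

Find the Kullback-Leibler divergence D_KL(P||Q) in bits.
2.3551 bits

D_KL(P||Q) = Σ P(x) log₂(P(x)/Q(x))

Computing term by term:
  P(1)·log₂(P(1)/Q(1)) = 0.4145·log₂(0.4145/0.0415) = 1.37622
  P(2)·log₂(P(2)/Q(2)) = 0.5305·log₂(0.5305/0.1112) = 1.19585
  P(3)·log₂(P(3)/Q(3)) = 0.055·log₂(0.055/0.8473) = -0.21700

D_KL(P||Q) = 1.37622 + 1.19585 - 0.21700 = 2.35507 ≈ 2.3551 bits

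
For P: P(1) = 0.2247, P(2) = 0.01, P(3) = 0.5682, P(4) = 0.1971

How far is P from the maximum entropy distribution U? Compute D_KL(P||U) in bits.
0.5244 bits

U(i) = 1/4 for all i

D_KL(P||U) = Σ P(x) log₂(P(x) / (1/4))
           = Σ P(x) log₂(P(x)) + log₂(4)
           = log₂(4) - H(P)

H(P) = -Σ P(x) log₂(P(x)):
  -P(1)·log₂(P(1)) = -(0.2247)·log₂(0.2247) = 0.48399
  -P(2)·log₂(P(2)) = -(0.01)·log₂(0.01) = 0.06644
  -P(3)·log₂(P(3)) = -(0.5682)·log₂(0.5682) = 0.46338
  -P(4)·log₂(P(4)) = -(0.1971)·log₂(0.1971) = 0.46181
H(P) = 0.48399 + 0.06644 + 0.46338 + 0.46181 = 1.47562 bits

log₂(4) = 2.00000 bits

D_KL(P||U) = 2.00000 - 1.47562 = 0.52438 ≈ 0.5244 bits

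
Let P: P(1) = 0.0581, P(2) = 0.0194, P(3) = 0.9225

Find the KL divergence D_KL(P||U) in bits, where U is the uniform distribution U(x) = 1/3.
1.1287 bits

U(i) = 1/3 for all i

D_KL(P||U) = Σ P(x) log₂(P(x) / (1/3))
           = Σ P(x) log₂(P(x)) + log₂(3)
           = log₂(3) - H(P)

H(P) = -Σ P(x) log₂(P(x)):
  -P(1)·log₂(P(1)) = -(0.0581)·log₂(0.0581) = 0.23852
  -P(2)·log₂(P(2)) = -(0.0194)·log₂(0.0194) = 0.11034
  -P(3)·log₂(P(3)) = -(0.9225)·log₂(0.9225) = 0.10736
H(P) = 0.23852 + 0.11034 + 0.10736 = 0.45622 bits

log₂(3) = 1.58496 bits

D_KL(P||U) = 1.58496 - 0.45622 = 1.12874 ≈ 1.1287 bits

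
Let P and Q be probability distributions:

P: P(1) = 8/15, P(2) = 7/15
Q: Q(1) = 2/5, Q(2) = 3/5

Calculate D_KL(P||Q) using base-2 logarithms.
0.0522 bits

D_KL(P||Q) = Σ P(x) log₂(P(x)/Q(x))

Computing term by term:
  P(1)·log₂(P(1)/Q(1)) = (8/15)·log₂((8/15)/(2/5)) = 0.22135
  P(2)·log₂(P(2)/Q(2)) = (7/15)·log₂((7/15)/(3/5)) = -0.16920

D_KL(P||Q) = 0.22135 - 0.16920 = 0.05215 ≈ 0.0522 bits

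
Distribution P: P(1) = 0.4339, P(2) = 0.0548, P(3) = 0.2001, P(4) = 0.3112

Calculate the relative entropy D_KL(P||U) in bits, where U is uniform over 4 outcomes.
0.2592 bits

U(i) = 1/4 for all i

D_KL(P||U) = Σ P(x) log₂(P(x) / (1/4))
           = Σ P(x) log₂(P(x)) + log₂(4)
           = log₂(4) - H(P)

H(P) = -Σ P(x) log₂(P(x)):
  -P(1)·log₂(P(1)) = -(0.4339)·log₂(0.4339) = 0.52266
  -P(2)·log₂(P(2)) = -(0.0548)·log₂(0.0548) = 0.22959
  -P(3)·log₂(P(3)) = -(0.2001)·log₂(0.2001) = 0.46447
  -P(4)·log₂(P(4)) = -(0.3112)·log₂(0.3112) = 0.52409
H(P) = 0.52266 + 0.22959 + 0.46447 + 0.52409 = 1.74081 bits

log₂(4) = 2.00000 bits

D_KL(P||U) = 2.00000 - 1.74081 = 0.25919 ≈ 0.2592 bits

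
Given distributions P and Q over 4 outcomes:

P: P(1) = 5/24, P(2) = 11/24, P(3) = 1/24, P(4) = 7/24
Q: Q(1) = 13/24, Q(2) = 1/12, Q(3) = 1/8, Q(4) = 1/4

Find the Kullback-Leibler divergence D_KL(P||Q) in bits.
0.8389 bits

D_KL(P||Q) = Σ P(x) log₂(P(x)/Q(x))

Computing term by term:
  P(1)·log₂(P(1)/Q(1)) = (5/24)·log₂((5/24)/(13/24)) = -0.28719
  P(2)·log₂(P(2)/Q(2)) = (11/24)·log₂((11/24)/(1/12)) = 1.12724
  P(3)·log₂(P(3)/Q(3)) = (1/24)·log₂((1/24)/(1/8)) = -0.06604
  P(4)·log₂(P(4)/Q(4)) = (7/24)·log₂((7/24)/(1/4)) = 0.06486

D_KL(P||Q) = -0.28719 + 1.12724 - 0.06604 + 0.06486 = 0.83887 ≈ 0.8389 bits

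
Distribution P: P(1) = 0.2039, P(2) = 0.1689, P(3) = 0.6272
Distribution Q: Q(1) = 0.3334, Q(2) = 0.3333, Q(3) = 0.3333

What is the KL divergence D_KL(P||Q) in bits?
0.2618 bits

D_KL(P||Q) = Σ P(x) log₂(P(x)/Q(x))

Computing term by term:
  P(1)·log₂(P(1)/Q(1)) = 0.2039·log₂(0.2039/0.3334) = -0.14465
  P(2)·log₂(P(2)/Q(2)) = 0.1689·log₂(0.1689/0.3333) = -0.16563
  P(3)·log₂(P(3)/Q(3)) = 0.6272·log₂(0.6272/0.3333) = 0.57207

D_KL(P||Q) = -0.14465 - 0.16563 + 0.57207 = 0.26179 ≈ 0.2618 bits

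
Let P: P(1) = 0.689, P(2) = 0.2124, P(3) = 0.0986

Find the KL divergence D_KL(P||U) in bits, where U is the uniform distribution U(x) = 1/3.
0.4104 bits

U(i) = 1/3 for all i

D_KL(P||U) = Σ P(x) log₂(P(x) / (1/3))
           = Σ P(x) log₂(P(x)) + log₂(3)
           = log₂(3) - H(P)

H(P) = -Σ P(x) log₂(P(x)):
  -P(1)·log₂(P(1)) = -(0.689)·log₂(0.689) = 0.37029
  -P(2)·log₂(P(2)) = -(0.2124)·log₂(0.2124) = 0.47474
  -P(3)·log₂(P(3)) = -(0.0986)·log₂(0.0986) = 0.32955
H(P) = 0.37029 + 0.47474 + 0.32955 = 1.17458 bits

log₂(3) = 1.58496 bits

D_KL(P||U) = 1.58496 - 1.17458 = 0.41038 ≈ 0.4104 bits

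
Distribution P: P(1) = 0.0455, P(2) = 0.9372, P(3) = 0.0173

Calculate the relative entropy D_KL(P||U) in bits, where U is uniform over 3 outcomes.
1.1932 bits

U(i) = 1/3 for all i

D_KL(P||U) = Σ P(x) log₂(P(x) / (1/3))
           = Σ P(x) log₂(P(x)) + log₂(3)
           = log₂(3) - H(P)

H(P) = -Σ P(x) log₂(P(x)):
  -P(1)·log₂(P(1)) = -(0.0455)·log₂(0.0455) = 0.20284
  -P(2)·log₂(P(2)) = -(0.9372)·log₂(0.9372) = 0.08769
  -P(3)·log₂(P(3)) = -(0.0173)·log₂(0.0173) = 0.10126
H(P) = 0.20284 + 0.08769 + 0.10126 = 0.39179 bits

log₂(3) = 1.58496 bits

D_KL(P||U) = 1.58496 - 0.39179 = 1.19317 ≈ 1.1932 bits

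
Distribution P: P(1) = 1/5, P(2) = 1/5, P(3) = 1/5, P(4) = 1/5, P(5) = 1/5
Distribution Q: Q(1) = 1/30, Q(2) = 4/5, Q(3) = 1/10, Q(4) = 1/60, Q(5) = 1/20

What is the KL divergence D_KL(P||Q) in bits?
1.4340 bits

D_KL(P||Q) = Σ P(x) log₂(P(x)/Q(x))

Computing term by term:
  P(1)·log₂(P(1)/Q(1)) = (1/5)·log₂((1/5)/(1/30)) = 0.51699
  P(2)·log₂(P(2)/Q(2)) = (1/5)·log₂((1/5)/(4/5)) = -0.40000
  P(3)·log₂(P(3)/Q(3)) = (1/5)·log₂((1/5)/(1/10)) = 0.20000
  P(4)·log₂(P(4)/Q(4)) = (1/5)·log₂((1/5)/(1/60)) = 0.71699
  P(5)·log₂(P(5)/Q(5)) = (1/5)·log₂((1/5)/(1/20)) = 0.40000

D_KL(P||Q) = 0.51699 - 0.40000 + 0.20000 + 0.71699 + 0.40000 = 1.43398 ≈ 1.4340 bits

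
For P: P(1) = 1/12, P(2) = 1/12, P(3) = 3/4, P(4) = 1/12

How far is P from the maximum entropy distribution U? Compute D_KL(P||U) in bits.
0.7925 bits

U(i) = 1/4 for all i

D_KL(P||U) = Σ P(x) log₂(P(x) / (1/4))
           = Σ P(x) log₂(P(x)) + log₂(4)
           = log₂(4) - H(P)

H(P) = -Σ P(x) log₂(P(x)):
  -P(1)·log₂(P(1)) = -(1/12)·log₂(1/12) = 0.29875
  -P(2)·log₂(P(2)) = -(1/12)·log₂(1/12) = 0.29875
  -P(3)·log₂(P(3)) = -(3/4)·log₂(3/4) = 0.31128
  -P(4)·log₂(P(4)) = -(1/12)·log₂(1/12) = 0.29875
H(P) = 0.29875 + 0.29875 + 0.31128 + 0.29875 = 1.20753 bits

log₂(4) = 2.00000 bits

D_KL(P||U) = 2.00000 - 1.20753 = 0.79247 ≈ 0.7925 bits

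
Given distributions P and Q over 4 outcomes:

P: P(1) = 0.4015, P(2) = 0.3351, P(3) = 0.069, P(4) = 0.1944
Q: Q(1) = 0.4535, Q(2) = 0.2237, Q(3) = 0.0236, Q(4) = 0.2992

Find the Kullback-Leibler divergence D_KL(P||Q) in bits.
0.1107 bits

D_KL(P||Q) = Σ P(x) log₂(P(x)/Q(x))

Computing term by term:
  P(1)·log₂(P(1)/Q(1)) = 0.4015·log₂(0.4015/0.4535) = -0.07054
  P(2)·log₂(P(2)/Q(2)) = 0.3351·log₂(0.3351/0.2237) = 0.19537
  P(3)·log₂(P(3)/Q(3)) = 0.069·log₂(0.069/0.0236) = 0.10680
  P(4)·log₂(P(4)/Q(4)) = 0.1944·log₂(0.1944/0.2992) = -0.12093

D_KL(P||Q) = -0.07054 + 0.19537 + 0.10680 - 0.12093 = 0.11070 ≈ 0.1107 bits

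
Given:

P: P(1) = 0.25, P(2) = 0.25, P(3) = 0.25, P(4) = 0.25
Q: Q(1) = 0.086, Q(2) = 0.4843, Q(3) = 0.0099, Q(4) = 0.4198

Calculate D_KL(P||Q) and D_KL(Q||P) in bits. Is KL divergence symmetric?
D_KL(P||Q) = 1.1240 bits, D_KL(Q||P) = 0.5974 bits. No, KL divergence is not symmetric.

D_KL(P||Q) = Σ P(x) log₂(P(x)/Q(x))

Computing term by term:
  P(1)·log₂(P(1)/Q(1)) = 0.25·log₂(0.25/0.086) = 0.38488
  P(2)·log₂(P(2)/Q(2)) = 0.25·log₂(0.25/0.4843) = -0.23849
  P(3)·log₂(P(3)/Q(3)) = 0.25·log₂(0.25/0.0099) = 1.16459
  P(4)·log₂(P(4)/Q(4)) = 0.25·log₂(0.25/0.4198) = -0.18694

D_KL(P||Q) = 0.38488 - 0.23849 + 1.16459 - 0.18694 = 1.12404 ≈ 1.1240 bits

D_KL(Q||P) = Σ Q(x) log₂(Q(x)/P(x))

Computing term by term:
  Q(1)·log₂(Q(1)/P(1)) = 0.086·log₂(0.086/0.25) = -0.13240
  Q(2)·log₂(Q(2)/P(2)) = 0.4843·log₂(0.4843/0.25) = 0.46201
  Q(3)·log₂(Q(3)/P(3)) = 0.0099·log₂(0.0099/0.25) = -0.04612
  Q(4)·log₂(Q(4)/P(4)) = 0.4198·log₂(0.4198/0.25) = 0.31392

D_KL(Q||P) = -0.13240 + 0.46201 - 0.04612 + 0.31392 = 0.59741 ≈ 0.5974 bits

These are NOT equal (difference: 0.5266 bits). KL divergence is asymmetric: D_KL(P||Q) ≠ D_KL(Q||P) in general.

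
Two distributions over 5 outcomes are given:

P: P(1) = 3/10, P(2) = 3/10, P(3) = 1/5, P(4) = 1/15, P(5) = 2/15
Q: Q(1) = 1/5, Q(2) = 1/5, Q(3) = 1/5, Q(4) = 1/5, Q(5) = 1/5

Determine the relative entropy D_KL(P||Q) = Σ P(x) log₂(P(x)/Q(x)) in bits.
0.1673 bits

D_KL(P||Q) = Σ P(x) log₂(P(x)/Q(x))

Computing term by term:
  P(1)·log₂(P(1)/Q(1)) = (3/10)·log₂((3/10)/(1/5)) = 0.17549
  P(2)·log₂(P(2)/Q(2)) = (3/10)·log₂((3/10)/(1/5)) = 0.17549
  P(3)·log₂(P(3)/Q(3)) = (1/5)·log₂((1/5)/(1/5)) = 0.00000
  P(4)·log₂(P(4)/Q(4)) = (1/15)·log₂((1/15)/(1/5)) = -0.10566
  P(5)·log₂(P(5)/Q(5)) = (2/15)·log₂((2/15)/(1/5)) = -0.07800

D_KL(P||Q) = 0.17549 + 0.17549 + 0.00000 - 0.10566 - 0.07800 = 0.16732 ≈ 0.1673 bits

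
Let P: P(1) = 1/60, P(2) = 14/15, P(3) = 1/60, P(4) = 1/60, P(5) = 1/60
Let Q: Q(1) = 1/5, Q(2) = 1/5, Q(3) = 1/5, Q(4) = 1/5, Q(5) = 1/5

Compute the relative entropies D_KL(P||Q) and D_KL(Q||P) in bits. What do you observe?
D_KL(P||Q) = 1.8352 bits, D_KL(Q||P) = 2.4235 bits. The two directions give different values (D_KL(Q||P) exceeds D_KL(P||Q) by 0.5883 bits): KL divergence is asymmetric.

D_KL(P||Q) = Σ P(x) log₂(P(x)/Q(x))

Computing term by term:
  P(1)·log₂(P(1)/Q(1)) = (1/60)·log₂((1/60)/(1/5)) = -0.05975
  P(2)·log₂(P(2)/Q(2)) = (14/15)·log₂((14/15)/(1/5)) = 2.07423
  P(3)·log₂(P(3)/Q(3)) = (1/60)·log₂((1/60)/(1/5)) = -0.05975
  P(4)·log₂(P(4)/Q(4)) = (1/60)·log₂((1/60)/(1/5)) = -0.05975
  P(5)·log₂(P(5)/Q(5)) = (1/60)·log₂((1/60)/(1/5)) = -0.05975

D_KL(P||Q) = -0.05975 + 2.07423 - 0.05975 - 0.05975 - 0.05975 = 1.83523 ≈ 1.8352 bits

D_KL(Q||P) = Σ Q(x) log₂(Q(x)/P(x))

Computing term by term:
  Q(1)·log₂(Q(1)/P(1)) = (1/5)·log₂((1/5)/(1/60)) = 0.71699
  Q(2)·log₂(Q(2)/P(2)) = (1/5)·log₂((1/5)/(14/15)) = -0.44448
  Q(3)·log₂(Q(3)/P(3)) = (1/5)·log₂((1/5)/(1/60)) = 0.71699
  Q(4)·log₂(Q(4)/P(4)) = (1/5)·log₂((1/5)/(1/60)) = 0.71699
  Q(5)·log₂(Q(5)/P(5)) = (1/5)·log₂((1/5)/(1/60)) = 0.71699

D_KL(Q||P) = 0.71699 - 0.44448 + 0.71699 + 0.71699 + 0.71699 = 2.42348 ≈ 2.4235 bits

These are NOT equal (difference: 0.5883 bits). KL divergence is asymmetric: D_KL(P||Q) ≠ D_KL(Q||P) in general.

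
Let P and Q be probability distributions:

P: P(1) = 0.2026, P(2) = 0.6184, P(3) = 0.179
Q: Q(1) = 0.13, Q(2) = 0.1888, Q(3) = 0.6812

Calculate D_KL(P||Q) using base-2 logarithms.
0.8431 bits

D_KL(P||Q) = Σ P(x) log₂(P(x)/Q(x))

Computing term by term:
  P(1)·log₂(P(1)/Q(1)) = 0.2026·log₂(0.2026/0.13) = 0.12969
  P(2)·log₂(P(2)/Q(2)) = 0.6184·log₂(0.6184/0.1888) = 1.05850
  P(3)·log₂(P(3)/Q(3)) = 0.179·log₂(0.179/0.6812) = -0.34513

D_KL(P||Q) = 0.12969 + 1.05850 - 0.34513 = 0.84306 ≈ 0.8431 bits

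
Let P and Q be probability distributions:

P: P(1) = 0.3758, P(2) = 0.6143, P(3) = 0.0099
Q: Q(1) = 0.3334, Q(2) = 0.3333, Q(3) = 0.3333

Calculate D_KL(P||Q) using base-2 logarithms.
0.5566 bits

D_KL(P||Q) = Σ P(x) log₂(P(x)/Q(x))

Computing term by term:
  P(1)·log₂(P(1)/Q(1)) = 0.3758·log₂(0.3758/0.3334) = 0.06490
  P(2)·log₂(P(2)/Q(2)) = 0.6143·log₂(0.6143/0.3333) = 0.54189
  P(3)·log₂(P(3)/Q(3)) = 0.0099·log₂(0.0099/0.3333) = -0.05023

D_KL(P||Q) = 0.06490 + 0.54189 - 0.05023 = 0.55656 ≈ 0.5566 bits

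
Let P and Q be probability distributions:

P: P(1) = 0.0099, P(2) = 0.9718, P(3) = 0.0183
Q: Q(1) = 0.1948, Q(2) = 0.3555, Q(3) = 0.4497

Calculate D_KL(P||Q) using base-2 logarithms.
1.2828 bits

D_KL(P||Q) = Σ P(x) log₂(P(x)/Q(x))

Computing term by term:
  P(1)·log₂(P(1)/Q(1)) = 0.0099·log₂(0.0099/0.1948) = -0.04255
  P(2)·log₂(P(2)/Q(2)) = 0.9718·log₂(0.9718/0.3555) = 1.40990
  P(3)·log₂(P(3)/Q(3)) = 0.0183·log₂(0.0183/0.4497) = -0.08453

D_KL(P||Q) = -0.04255 + 1.40990 - 0.08453 = 1.28282 ≈ 1.2828 bits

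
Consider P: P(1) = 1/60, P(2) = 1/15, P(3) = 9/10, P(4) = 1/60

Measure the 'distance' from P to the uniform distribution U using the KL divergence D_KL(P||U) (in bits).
1.4058 bits

U(i) = 1/4 for all i

D_KL(P||U) = Σ P(x) log₂(P(x) / (1/4))
           = Σ P(x) log₂(P(x)) + log₂(4)
           = log₂(4) - H(P)

H(P) = -Σ P(x) log₂(P(x)):
  -P(1)·log₂(P(1)) = -(1/60)·log₂(1/60) = 0.09845
  -P(2)·log₂(P(2)) = -(1/15)·log₂(1/15) = 0.26046
  -P(3)·log₂(P(3)) = -(9/10)·log₂(9/10) = 0.13680
  -P(4)·log₂(P(4)) = -(1/60)·log₂(1/60) = 0.09845
H(P) = 0.09845 + 0.26046 + 0.13680 + 0.09845 = 0.59416 bits

log₂(4) = 2.00000 bits

D_KL(P||U) = 2.00000 - 0.59416 = 1.40584 ≈ 1.4058 bits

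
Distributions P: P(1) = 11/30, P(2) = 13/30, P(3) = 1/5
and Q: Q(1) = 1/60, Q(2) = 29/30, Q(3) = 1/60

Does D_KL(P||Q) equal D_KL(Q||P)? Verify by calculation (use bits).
D_KL(P||Q) = 1.8505 bits, D_KL(Q||P) = 0.9849 bits. No — D_KL(P||Q) ≠ D_KL(Q||P) for this pair.

D_KL(P||Q) = Σ P(x) log₂(P(x)/Q(x))

Computing term by term:
  P(1)·log₂(P(1)/Q(1)) = (11/30)·log₂((11/30)/(1/60)) = 1.63512
  P(2)·log₂(P(2)/Q(2)) = (13/30)·log₂((13/30)/(29/30)) = -0.50160
  P(3)·log₂(P(3)/Q(3)) = (1/5)·log₂((1/5)/(1/60)) = 0.71699

D_KL(P||Q) = 1.63512 - 0.50160 + 0.71699 = 1.85051 ≈ 1.8505 bits

D_KL(Q||P) = Σ Q(x) log₂(Q(x)/P(x))

Computing term by term:
  Q(1)·log₂(Q(1)/P(1)) = (1/60)·log₂((1/60)/(11/30)) = -0.07432
  Q(2)·log₂(Q(2)/P(2)) = (29/30)·log₂((29/30)/(13/30)) = 1.11896
  Q(3)·log₂(Q(3)/P(3)) = (1/60)·log₂((1/60)/(1/5)) = -0.05975

D_KL(Q||P) = -0.07432 + 1.11896 - 0.05975 = 0.98489 ≈ 0.9849 bits

These are NOT equal (difference: 0.8656 bits). KL divergence is asymmetric: D_KL(P||Q) ≠ D_KL(Q||P) in general.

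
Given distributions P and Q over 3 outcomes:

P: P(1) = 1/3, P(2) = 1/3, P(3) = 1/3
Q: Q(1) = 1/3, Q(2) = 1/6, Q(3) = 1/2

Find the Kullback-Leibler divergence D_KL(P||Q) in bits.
0.1383 bits

D_KL(P||Q) = Σ P(x) log₂(P(x)/Q(x))

Computing term by term:
  P(1)·log₂(P(1)/Q(1)) = (1/3)·log₂((1/3)/(1/3)) = 0.00000
  P(2)·log₂(P(2)/Q(2)) = (1/3)·log₂((1/3)/(1/6)) = 0.33333
  P(3)·log₂(P(3)/Q(3)) = (1/3)·log₂((1/3)/(1/2)) = -0.19499

D_KL(P||Q) = 0.00000 + 0.33333 - 0.19499 = 0.13834 ≈ 0.1383 bits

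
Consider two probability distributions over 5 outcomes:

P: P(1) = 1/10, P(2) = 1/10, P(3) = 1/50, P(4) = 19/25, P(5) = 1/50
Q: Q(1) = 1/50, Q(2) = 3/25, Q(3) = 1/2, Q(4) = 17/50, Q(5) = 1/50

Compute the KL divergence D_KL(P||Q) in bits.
0.9950 bits

D_KL(P||Q) = Σ P(x) log₂(P(x)/Q(x))

Computing term by term:
  P(1)·log₂(P(1)/Q(1)) = (1/10)·log₂((1/10)/(1/50)) = 0.23219
  P(2)·log₂(P(2)/Q(2)) = (1/10)·log₂((1/10)/(3/25)) = -0.02630
  P(3)·log₂(P(3)/Q(3)) = (1/50)·log₂((1/50)/(1/2)) = -0.09288
  P(4)·log₂(P(4)/Q(4)) = (19/25)·log₂((19/25)/(17/50)) = 0.88195
  P(5)·log₂(P(5)/Q(5)) = (1/50)·log₂((1/50)/(1/50)) = 0.00000

D_KL(P||Q) = 0.23219 - 0.02630 - 0.09288 + 0.88195 + 0.00000 = 0.99496 ≈ 0.9950 bits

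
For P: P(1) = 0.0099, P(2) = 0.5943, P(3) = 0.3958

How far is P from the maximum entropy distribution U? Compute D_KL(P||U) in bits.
0.5436 bits

U(i) = 1/3 for all i

D_KL(P||U) = Σ P(x) log₂(P(x) / (1/3))
           = Σ P(x) log₂(P(x)) + log₂(3)
           = log₂(3) - H(P)

H(P) = -Σ P(x) log₂(P(x)):
  -P(1)·log₂(P(1)) = -(0.0099)·log₂(0.0099) = 0.06592
  -P(2)·log₂(P(2)) = -(0.5943)·log₂(0.5943) = 0.44616
  -P(3)·log₂(P(3)) = -(0.3958)·log₂(0.3958) = 0.52925
H(P) = 0.06592 + 0.44616 + 0.52925 = 1.04133 bits

log₂(3) = 1.58496 bits

D_KL(P||U) = 1.58496 - 1.04133 = 0.54363 ≈ 0.5436 bits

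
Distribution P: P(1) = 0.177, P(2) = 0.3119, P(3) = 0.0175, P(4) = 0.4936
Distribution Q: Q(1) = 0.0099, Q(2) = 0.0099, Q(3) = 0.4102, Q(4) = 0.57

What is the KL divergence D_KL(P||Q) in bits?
2.1067 bits

D_KL(P||Q) = Σ P(x) log₂(P(x)/Q(x))

Computing term by term:
  P(1)·log₂(P(1)/Q(1)) = 0.177·log₂(0.177/0.0099) = 0.73635
  P(2)·log₂(P(2)/Q(2)) = 0.3119·log₂(0.3119/0.0099) = 1.55249
  P(3)·log₂(P(3)/Q(3)) = 0.0175·log₂(0.0175/0.4102) = -0.07964
  P(4)·log₂(P(4)/Q(4)) = 0.4936·log₂(0.4936/0.57) = -0.10248

D_KL(P||Q) = 0.73635 + 1.55249 - 0.07964 - 0.10248 = 2.10672 ≈ 2.1067 bits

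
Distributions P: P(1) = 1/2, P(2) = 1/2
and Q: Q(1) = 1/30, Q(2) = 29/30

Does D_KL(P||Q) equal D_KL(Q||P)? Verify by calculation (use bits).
D_KL(P||Q) = 1.4779 bits, D_KL(Q||P) = 0.7892 bits. No — D_KL(P||Q) ≠ D_KL(Q||P) for this pair.

D_KL(P||Q) = Σ P(x) log₂(P(x)/Q(x))

Computing term by term:
  P(1)·log₂(P(1)/Q(1)) = (1/2)·log₂((1/2)/(1/30)) = 1.95345
  P(2)·log₂(P(2)/Q(2)) = (1/2)·log₂((1/2)/(29/30)) = -0.47555

D_KL(P||Q) = 1.95345 - 0.47555 = 1.47790 ≈ 1.4779 bits

D_KL(Q||P) = Σ Q(x) log₂(Q(x)/P(x))

Computing term by term:
  Q(1)·log₂(Q(1)/P(1)) = (1/30)·log₂((1/30)/(1/2)) = -0.13023
  Q(2)·log₂(Q(2)/P(2)) = (29/30)·log₂((29/30)/(1/2)) = 0.91939

D_KL(Q||P) = -0.13023 + 0.91939 = 0.78916 ≈ 0.7892 bits

These are NOT equal (difference: 0.6887 bits). KL divergence is asymmetric: D_KL(P||Q) ≠ D_KL(Q||P) in general.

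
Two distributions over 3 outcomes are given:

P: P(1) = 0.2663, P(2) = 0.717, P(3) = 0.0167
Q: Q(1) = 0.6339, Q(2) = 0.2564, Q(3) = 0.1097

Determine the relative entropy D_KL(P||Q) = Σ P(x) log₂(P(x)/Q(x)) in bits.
0.6852 bits

D_KL(P||Q) = Σ P(x) log₂(P(x)/Q(x))

Computing term by term:
  P(1)·log₂(P(1)/Q(1)) = 0.2663·log₂(0.2663/0.6339) = -0.33320
  P(2)·log₂(P(2)/Q(2)) = 0.717·log₂(0.717/0.2564) = 1.06372
  P(3)·log₂(P(3)/Q(3)) = 0.0167·log₂(0.0167/0.1097) = -0.04535

D_KL(P||Q) = -0.33320 + 1.06372 - 0.04535 = 0.68517 ≈ 0.6852 bits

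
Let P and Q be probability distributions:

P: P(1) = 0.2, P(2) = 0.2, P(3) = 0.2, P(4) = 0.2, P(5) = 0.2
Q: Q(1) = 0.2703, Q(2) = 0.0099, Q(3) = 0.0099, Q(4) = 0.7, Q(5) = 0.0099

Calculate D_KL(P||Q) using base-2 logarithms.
2.1535 bits

D_KL(P||Q) = Σ P(x) log₂(P(x)/Q(x))

Computing term by term:
  P(1)·log₂(P(1)/Q(1)) = 0.2·log₂(0.2/0.2703) = -0.08691
  P(2)·log₂(P(2)/Q(2)) = 0.2·log₂(0.2/0.0099) = 0.86729
  P(3)·log₂(P(3)/Q(3)) = 0.2·log₂(0.2/0.0099) = 0.86729
  P(4)·log₂(P(4)/Q(4)) = 0.2·log₂(0.2/0.7) = -0.36147
  P(5)·log₂(P(5)/Q(5)) = 0.2·log₂(0.2/0.0099) = 0.86729

D_KL(P||Q) = -0.08691 + 0.86729 + 0.86729 - 0.36147 + 0.86729 = 2.15349 ≈ 2.1535 bits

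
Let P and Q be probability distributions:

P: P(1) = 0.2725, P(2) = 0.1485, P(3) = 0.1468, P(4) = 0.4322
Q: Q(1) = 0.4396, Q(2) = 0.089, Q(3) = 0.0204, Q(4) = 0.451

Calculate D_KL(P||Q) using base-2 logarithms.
0.3131 bits

D_KL(P||Q) = Σ P(x) log₂(P(x)/Q(x))

Computing term by term:
  P(1)·log₂(P(1)/Q(1)) = 0.2725·log₂(0.2725/0.4396) = -0.18801
  P(2)·log₂(P(2)/Q(2)) = 0.1485·log₂(0.1485/0.089) = 0.10968
  P(3)·log₂(P(3)/Q(3)) = 0.1468·log₂(0.1468/0.0204) = 0.41797
  P(4)·log₂(P(4)/Q(4)) = 0.4322·log₂(0.4322/0.451) = -0.02655

D_KL(P||Q) = -0.18801 + 0.10968 + 0.41797 - 0.02655 = 0.31309 ≈ 0.3131 bits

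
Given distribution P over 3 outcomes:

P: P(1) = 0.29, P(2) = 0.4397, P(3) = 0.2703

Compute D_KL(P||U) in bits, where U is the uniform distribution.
0.0357 bits

U(i) = 1/3 for all i

D_KL(P||U) = Σ P(x) log₂(P(x) / (1/3))
           = Σ P(x) log₂(P(x)) + log₂(3)
           = log₂(3) - H(P)

H(P) = -Σ P(x) log₂(P(x)):
  -P(1)·log₂(P(1)) = -(0.29)·log₂(0.29) = 0.51790
  -P(2)·log₂(P(2)) = -(0.4397)·log₂(0.4397) = 0.52122
  -P(3)·log₂(P(3)) = -(0.2703)·log₂(0.2703) = 0.51016
H(P) = 0.51790 + 0.52122 + 0.51016 = 1.54928 bits

log₂(3) = 1.58496 bits

D_KL(P||U) = 1.58496 - 1.54928 = 0.03568 ≈ 0.0357 bits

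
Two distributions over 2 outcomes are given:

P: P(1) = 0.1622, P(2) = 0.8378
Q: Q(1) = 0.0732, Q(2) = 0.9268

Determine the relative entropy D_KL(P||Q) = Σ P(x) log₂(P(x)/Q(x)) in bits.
0.0642 bits

D_KL(P||Q) = Σ P(x) log₂(P(x)/Q(x))

Computing term by term:
  P(1)·log₂(P(1)/Q(1)) = 0.1622·log₂(0.1622/0.0732) = 0.18618
  P(2)·log₂(P(2)/Q(2)) = 0.8378·log₂(0.8378/0.9268) = -0.12203

D_KL(P||Q) = 0.18618 - 0.12203 = 0.06415 ≈ 0.0642 bits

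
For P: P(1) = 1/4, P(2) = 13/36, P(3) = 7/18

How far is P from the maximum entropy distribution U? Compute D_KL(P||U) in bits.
0.0244 bits

U(i) = 1/3 for all i

D_KL(P||U) = Σ P(x) log₂(P(x) / (1/3))
           = Σ P(x) log₂(P(x)) + log₂(3)
           = log₂(3) - H(P)

H(P) = -Σ P(x) log₂(P(x)):
  -P(1)·log₂(P(1)) = -(1/4)·log₂(1/4) = 0.50000
  -P(2)·log₂(P(2)) = -(13/36)·log₂(13/36) = 0.53065
  -P(3)·log₂(P(3)) = -(7/18)·log₂(7/18) = 0.52989
H(P) = 0.50000 + 0.53065 + 0.52989 = 1.56054 bits

log₂(3) = 1.58496 bits

D_KL(P||U) = 1.58496 - 1.56054 = 0.02442 ≈ 0.0244 bits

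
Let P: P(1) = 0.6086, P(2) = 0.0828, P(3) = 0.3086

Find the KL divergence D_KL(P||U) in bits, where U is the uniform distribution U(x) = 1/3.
0.3279 bits

U(i) = 1/3 for all i

D_KL(P||U) = Σ P(x) log₂(P(x) / (1/3))
           = Σ P(x) log₂(P(x)) + log₂(3)
           = log₂(3) - H(P)

H(P) = -Σ P(x) log₂(P(x)):
  -P(1)·log₂(P(1)) = -(0.6086)·log₂(0.6086) = 0.43602
  -P(2)·log₂(P(2)) = -(0.0828)·log₂(0.0828) = 0.29760
  -P(3)·log₂(P(3)) = -(0.3086)·log₂(0.3086) = 0.52344
H(P) = 0.43602 + 0.29760 + 0.52344 = 1.25706 bits

log₂(3) = 1.58496 bits

D_KL(P||U) = 1.58496 - 1.25706 = 0.32790 ≈ 0.3279 bits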